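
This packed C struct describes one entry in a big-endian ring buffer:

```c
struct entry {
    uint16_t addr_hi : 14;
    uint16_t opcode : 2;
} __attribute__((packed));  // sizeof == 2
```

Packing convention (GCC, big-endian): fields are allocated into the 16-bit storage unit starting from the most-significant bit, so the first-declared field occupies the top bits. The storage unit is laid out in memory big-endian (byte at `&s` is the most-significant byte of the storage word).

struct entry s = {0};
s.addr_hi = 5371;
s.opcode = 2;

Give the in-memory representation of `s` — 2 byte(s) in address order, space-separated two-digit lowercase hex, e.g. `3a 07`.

addr_hi (14b) val=5371 bits=0x14fb at bit 2: 0x53ec
opcode (2b) val=2 bits=0x2 at bit 0: 0x53ee
word = 0x53ee → big-endian bytes:
  [0]=0x53  [1]=0xee

53 ee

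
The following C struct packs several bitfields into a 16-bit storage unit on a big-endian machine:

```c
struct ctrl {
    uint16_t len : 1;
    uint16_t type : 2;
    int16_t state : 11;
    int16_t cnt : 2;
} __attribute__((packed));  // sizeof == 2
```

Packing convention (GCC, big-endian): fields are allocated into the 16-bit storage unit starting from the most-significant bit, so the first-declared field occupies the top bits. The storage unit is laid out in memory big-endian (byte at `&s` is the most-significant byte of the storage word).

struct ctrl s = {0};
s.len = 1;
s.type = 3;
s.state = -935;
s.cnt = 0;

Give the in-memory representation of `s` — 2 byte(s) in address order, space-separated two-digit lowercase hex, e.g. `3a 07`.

f1 64

len:1 = 1 → 0x1 << 15 → word 0x8000
type:2 = 3 → 0x3 << 13 → word 0xe000
state:11 = -935 → 0x459 << 2 → word 0xf164
cnt:2 = 0 → 0x0 << 0 → word 0xf164
word = 0xf164 → big-endian bytes:
  [0]=0xf1  [1]=0x64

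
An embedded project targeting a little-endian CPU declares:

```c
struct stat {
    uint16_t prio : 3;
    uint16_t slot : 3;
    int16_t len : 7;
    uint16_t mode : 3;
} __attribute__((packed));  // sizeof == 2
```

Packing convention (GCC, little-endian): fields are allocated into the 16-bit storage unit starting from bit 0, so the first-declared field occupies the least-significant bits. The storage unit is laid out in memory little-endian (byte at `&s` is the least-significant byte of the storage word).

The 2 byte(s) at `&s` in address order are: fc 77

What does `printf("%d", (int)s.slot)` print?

[0]=0xfc [1]=0x77 (little-endian) → word 0x77fc
prio [0+:3] = (word>>0) & 0x7 = 4
slot [3+:3] = (word>>3) & 0x7 = 7  ←
len [6+:7] = (word>>6) & 0x7f = 95
mode [13+:3] = (word>>13) & 0x7 = 3

7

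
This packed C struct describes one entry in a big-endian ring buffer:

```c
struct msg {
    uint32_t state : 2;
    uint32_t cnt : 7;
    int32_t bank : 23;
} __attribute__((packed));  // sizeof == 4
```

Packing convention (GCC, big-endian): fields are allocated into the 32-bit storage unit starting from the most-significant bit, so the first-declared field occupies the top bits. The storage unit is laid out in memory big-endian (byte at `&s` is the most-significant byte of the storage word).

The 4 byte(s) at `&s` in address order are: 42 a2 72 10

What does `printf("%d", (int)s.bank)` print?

[0]=0x42 [1]=0xa2 [2]=0x72 [3]=0x10 (big-endian) → word 0x42a27210
state:2 @ bit 30 → (0x42a27210>>30)&0x3 = 0x1
cnt:7 @ bit 23 → (0x42a27210>>23)&0x7f = 0x5
bank:23 @ bit 0 → (0x42a27210>>0)&0x7fffff = 0x227210  ←
bank signed 23b, MSB=0: value = 2257424

2257424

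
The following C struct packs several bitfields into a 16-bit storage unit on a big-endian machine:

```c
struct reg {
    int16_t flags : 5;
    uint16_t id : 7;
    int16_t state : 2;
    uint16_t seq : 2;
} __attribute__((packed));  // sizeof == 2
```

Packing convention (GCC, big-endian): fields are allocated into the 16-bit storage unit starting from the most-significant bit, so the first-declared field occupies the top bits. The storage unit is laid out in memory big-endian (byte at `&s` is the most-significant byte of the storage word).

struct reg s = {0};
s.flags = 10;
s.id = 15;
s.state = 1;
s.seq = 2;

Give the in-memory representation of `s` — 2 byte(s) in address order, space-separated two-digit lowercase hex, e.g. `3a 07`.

50 f6

flags:5 = 10 → 0xa << 11 → word 0x5000
id:7 = 15 → 0xf << 4 → word 0x50f0
state:2 = 1 → 0x1 << 2 → word 0x50f4
seq:2 = 2 → 0x2 << 0 → word 0x50f6
word = 0x50f6 → big-endian bytes:
  [0]=0x50  [1]=0xf6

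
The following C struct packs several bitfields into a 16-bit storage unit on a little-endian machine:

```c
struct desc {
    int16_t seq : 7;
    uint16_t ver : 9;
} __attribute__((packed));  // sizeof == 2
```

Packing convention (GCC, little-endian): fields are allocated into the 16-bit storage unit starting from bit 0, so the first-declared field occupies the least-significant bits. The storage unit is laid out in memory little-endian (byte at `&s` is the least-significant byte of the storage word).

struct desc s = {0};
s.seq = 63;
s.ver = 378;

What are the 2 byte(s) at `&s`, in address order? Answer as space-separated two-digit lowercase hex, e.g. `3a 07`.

[0+:7] seq=63 & 0x7f = 0x3f; word=0x003f
[7+:9] ver=378 & 0x1ff = 0x17a; word=0xbd3f
word = 0xbd3f → little-endian bytes:
  [0]=0x3f  [1]=0xbd

3f bd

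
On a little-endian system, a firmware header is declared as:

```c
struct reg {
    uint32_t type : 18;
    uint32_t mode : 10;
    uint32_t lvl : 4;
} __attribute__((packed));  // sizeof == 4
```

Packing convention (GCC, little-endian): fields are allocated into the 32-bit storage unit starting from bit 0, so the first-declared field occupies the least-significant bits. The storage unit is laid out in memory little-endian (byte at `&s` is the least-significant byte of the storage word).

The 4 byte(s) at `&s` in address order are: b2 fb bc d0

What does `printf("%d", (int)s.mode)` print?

47

[0]=0xb2 [1]=0xfb [2]=0xbc [3]=0xd0 (little-endian) → word 0xd0bcfbb2
type:18 @ bit 0 → (0xd0bcfbb2>>0)&0x3ffff = 0xfbb2
mode:10 @ bit 18 → (0xd0bcfbb2>>18)&0x3ff = 0x2f  ←
lvl:4 @ bit 28 → (0xd0bcfbb2>>28)&0xf = 0xd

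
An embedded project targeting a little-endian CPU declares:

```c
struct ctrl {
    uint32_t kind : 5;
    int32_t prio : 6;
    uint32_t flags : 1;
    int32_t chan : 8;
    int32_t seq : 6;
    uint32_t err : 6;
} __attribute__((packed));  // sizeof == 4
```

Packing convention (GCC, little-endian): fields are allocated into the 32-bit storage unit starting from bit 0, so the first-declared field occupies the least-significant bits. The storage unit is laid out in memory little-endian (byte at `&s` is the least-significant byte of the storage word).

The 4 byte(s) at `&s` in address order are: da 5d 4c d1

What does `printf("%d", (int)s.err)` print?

52

[0]=0xda [1]=0x5d [2]=0x4c [3]=0xd1 (little-endian) → word 0xd14c5dda
kind:5 @ bit 0 → (0xd14c5dda>>0)&0x1f = 0x1a
prio:6 @ bit 5 → (0xd14c5dda>>5)&0x3f = 0x2e
flags:1 @ bit 11 → (0xd14c5dda>>11)&0x1 = 0x1
chan:8 @ bit 12 → (0xd14c5dda>>12)&0xff = 0xc5
seq:6 @ bit 20 → (0xd14c5dda>>20)&0x3f = 0x14
err:6 @ bit 26 → (0xd14c5dda>>26)&0x3f = 0x34  ←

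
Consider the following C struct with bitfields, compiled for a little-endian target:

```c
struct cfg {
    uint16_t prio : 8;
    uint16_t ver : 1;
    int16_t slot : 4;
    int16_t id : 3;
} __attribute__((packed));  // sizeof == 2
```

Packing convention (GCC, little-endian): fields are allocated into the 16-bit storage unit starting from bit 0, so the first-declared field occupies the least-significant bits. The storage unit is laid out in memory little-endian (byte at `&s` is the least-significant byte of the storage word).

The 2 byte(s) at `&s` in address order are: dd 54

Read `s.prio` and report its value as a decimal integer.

221

[0]=0xdd [1]=0x54 (little-endian) → word 0x54dd
prio [0+:8] = (word>>0) & 0xff = 221  ←
ver [8+:1] = (word>>8) & 0x1 = 0
slot [9+:4] = (word>>9) & 0xf = 10
id [13+:3] = (word>>13) & 0x7 = 2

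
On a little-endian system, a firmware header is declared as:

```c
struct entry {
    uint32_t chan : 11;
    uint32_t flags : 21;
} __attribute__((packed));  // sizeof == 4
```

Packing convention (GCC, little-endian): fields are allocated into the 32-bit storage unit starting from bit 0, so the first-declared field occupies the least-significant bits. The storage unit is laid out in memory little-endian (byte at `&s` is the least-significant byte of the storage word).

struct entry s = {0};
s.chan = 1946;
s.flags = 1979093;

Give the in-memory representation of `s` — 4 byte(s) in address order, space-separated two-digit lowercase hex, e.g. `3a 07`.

9a af 96 f1

[0+:11] chan=1946 & 0x7ff = 0x79a; word=0x0000079a
[11+:21] flags=1979093 & 0x1fffff = 0x1e32d5; word=0xf196af9a
word = 0xf196af9a → little-endian bytes:
  [0]=0x9a  [1]=0xaf  [2]=0x96  [3]=0xf1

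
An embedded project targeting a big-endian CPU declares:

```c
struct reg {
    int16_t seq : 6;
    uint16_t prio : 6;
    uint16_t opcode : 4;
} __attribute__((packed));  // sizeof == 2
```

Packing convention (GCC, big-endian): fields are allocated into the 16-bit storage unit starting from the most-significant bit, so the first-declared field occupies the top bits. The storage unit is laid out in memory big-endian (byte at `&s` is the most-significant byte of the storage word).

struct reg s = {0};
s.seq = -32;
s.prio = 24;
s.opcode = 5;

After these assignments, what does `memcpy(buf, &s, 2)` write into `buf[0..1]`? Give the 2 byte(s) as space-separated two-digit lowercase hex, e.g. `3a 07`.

seq (6b) val=-32 bits=0x20 at bit 10: 0x8000
prio (6b) val=24 bits=0x18 at bit 4: 0x8180
opcode (4b) val=5 bits=0x5 at bit 0: 0x8185
word = 0x8185 → big-endian bytes:
  [0]=0x81  [1]=0x85

81 85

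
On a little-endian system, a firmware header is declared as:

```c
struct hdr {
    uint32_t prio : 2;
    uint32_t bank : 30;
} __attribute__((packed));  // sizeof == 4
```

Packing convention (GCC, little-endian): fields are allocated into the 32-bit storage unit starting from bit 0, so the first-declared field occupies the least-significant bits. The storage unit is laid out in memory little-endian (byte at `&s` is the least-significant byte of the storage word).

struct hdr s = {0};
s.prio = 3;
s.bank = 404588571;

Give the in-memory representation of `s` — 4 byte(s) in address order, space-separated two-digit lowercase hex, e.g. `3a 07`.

6f 20 76 60

[0+:2] prio=3 & 0x3 = 0x3; word=0x00000003
[2+:30] bank=404588571 & 0x3fffffff = 0x181d881b; word=0x6076206f
word = 0x6076206f → little-endian bytes:
  [0]=0x6f  [1]=0x20  [2]=0x76  [3]=0x60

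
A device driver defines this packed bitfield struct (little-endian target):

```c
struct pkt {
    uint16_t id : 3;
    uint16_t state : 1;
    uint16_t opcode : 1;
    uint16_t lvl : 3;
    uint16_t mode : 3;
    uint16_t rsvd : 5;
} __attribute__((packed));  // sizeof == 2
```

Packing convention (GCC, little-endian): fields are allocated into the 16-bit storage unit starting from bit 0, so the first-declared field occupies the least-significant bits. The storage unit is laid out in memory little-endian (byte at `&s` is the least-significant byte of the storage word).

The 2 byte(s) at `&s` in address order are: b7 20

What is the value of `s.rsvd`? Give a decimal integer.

4

[0]=0xb7 [1]=0x20 (little-endian) → word 0x20b7
id:3 @ bit 0 → (0x20b7>>0)&0x7 = 0x7
state:1 @ bit 3 → (0x20b7>>3)&0x1 = 0x0
opcode:1 @ bit 4 → (0x20b7>>4)&0x1 = 0x1
lvl:3 @ bit 5 → (0x20b7>>5)&0x7 = 0x5
mode:3 @ bit 8 → (0x20b7>>8)&0x7 = 0x0
rsvd:5 @ bit 11 → (0x20b7>>11)&0x1f = 0x4  ←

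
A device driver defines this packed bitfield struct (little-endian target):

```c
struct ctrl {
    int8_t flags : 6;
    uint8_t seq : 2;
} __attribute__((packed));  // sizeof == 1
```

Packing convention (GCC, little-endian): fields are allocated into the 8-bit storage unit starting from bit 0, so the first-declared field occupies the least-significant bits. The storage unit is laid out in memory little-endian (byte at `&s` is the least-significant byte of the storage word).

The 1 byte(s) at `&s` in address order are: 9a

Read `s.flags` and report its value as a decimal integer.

[0]=0x9a (little-endian) → word 0x9a
flags [0+:6] = (word>>0) & 0x3f = 26  ←
seq [6+:2] = (word>>6) & 0x3 = 2
flags signed 6b, MSB=0: value = 26

26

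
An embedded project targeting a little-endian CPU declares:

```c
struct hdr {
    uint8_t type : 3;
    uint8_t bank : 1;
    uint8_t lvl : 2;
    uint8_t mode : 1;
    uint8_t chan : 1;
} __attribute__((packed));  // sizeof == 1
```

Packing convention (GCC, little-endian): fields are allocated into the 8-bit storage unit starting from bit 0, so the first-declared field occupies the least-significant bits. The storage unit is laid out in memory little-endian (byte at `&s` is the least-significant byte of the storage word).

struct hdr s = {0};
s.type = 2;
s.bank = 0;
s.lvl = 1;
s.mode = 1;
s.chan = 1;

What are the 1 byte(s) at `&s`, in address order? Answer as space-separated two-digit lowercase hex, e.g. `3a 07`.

d2

type (3b) val=2 bits=0x2 at bit 0: 0x02
bank (1b) val=0 bits=0x0 at bit 3: 0x02
lvl (2b) val=1 bits=0x1 at bit 4: 0x12
mode (1b) val=1 bits=0x1 at bit 6: 0x52
chan (1b) val=1 bits=0x1 at bit 7: 0xd2
word = 0xd2 → little-endian bytes:
  [0]=0xd2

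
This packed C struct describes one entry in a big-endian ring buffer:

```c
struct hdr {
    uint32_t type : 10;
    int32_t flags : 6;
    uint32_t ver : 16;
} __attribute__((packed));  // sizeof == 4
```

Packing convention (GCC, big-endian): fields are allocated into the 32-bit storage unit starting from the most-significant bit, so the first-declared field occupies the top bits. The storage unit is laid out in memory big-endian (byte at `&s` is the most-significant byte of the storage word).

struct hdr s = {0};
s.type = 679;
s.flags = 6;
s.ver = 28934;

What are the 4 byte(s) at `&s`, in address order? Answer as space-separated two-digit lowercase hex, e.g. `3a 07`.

a9 c6 71 06

[22+:10] type=679 & 0x3ff = 0x2a7; word=0xa9c00000
[16+:6] flags=6 & 0x3f = 0x6; word=0xa9c60000
[0+:16] ver=28934 & 0xffff = 0x7106; word=0xa9c67106
word = 0xa9c67106 → big-endian bytes:
  [0]=0xa9  [1]=0xc6  [2]=0x71  [3]=0x06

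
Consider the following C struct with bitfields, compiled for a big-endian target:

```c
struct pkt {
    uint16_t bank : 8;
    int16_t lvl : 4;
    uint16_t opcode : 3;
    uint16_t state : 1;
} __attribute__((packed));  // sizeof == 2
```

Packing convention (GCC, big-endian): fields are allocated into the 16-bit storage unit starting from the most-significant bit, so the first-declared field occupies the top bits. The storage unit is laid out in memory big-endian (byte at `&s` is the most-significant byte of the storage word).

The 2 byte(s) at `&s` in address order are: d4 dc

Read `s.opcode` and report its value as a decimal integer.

[0]=0xd4 [1]=0xdc (big-endian) → word 0xd4dc
bank:8 @ bit 8 → (0xd4dc>>8)&0xff = 0xd4
lvl:4 @ bit 4 → (0xd4dc>>4)&0xf = 0xd
opcode:3 @ bit 1 → (0xd4dc>>1)&0x7 = 0x6  ←
state:1 @ bit 0 → (0xd4dc>>0)&0x1 = 0x0

6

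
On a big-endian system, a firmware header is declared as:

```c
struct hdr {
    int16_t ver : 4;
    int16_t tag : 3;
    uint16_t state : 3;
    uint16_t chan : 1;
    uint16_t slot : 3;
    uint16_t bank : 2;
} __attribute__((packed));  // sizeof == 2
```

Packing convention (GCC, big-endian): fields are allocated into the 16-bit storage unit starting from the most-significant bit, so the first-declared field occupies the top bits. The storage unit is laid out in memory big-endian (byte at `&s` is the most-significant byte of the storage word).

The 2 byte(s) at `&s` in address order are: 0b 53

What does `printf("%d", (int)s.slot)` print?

[0]=0x0b [1]=0x53 (big-endian) → word 0x0b53
ver:4 @ bit 12 → (0x0b53>>12)&0xf = 0x0
tag:3 @ bit 9 → (0x0b53>>9)&0x7 = 0x5
state:3 @ bit 6 → (0x0b53>>6)&0x7 = 0x5
chan:1 @ bit 5 → (0x0b53>>5)&0x1 = 0x0
slot:3 @ bit 2 → (0x0b53>>2)&0x7 = 0x4  ←
bank:2 @ bit 0 → (0x0b53>>0)&0x3 = 0x3

4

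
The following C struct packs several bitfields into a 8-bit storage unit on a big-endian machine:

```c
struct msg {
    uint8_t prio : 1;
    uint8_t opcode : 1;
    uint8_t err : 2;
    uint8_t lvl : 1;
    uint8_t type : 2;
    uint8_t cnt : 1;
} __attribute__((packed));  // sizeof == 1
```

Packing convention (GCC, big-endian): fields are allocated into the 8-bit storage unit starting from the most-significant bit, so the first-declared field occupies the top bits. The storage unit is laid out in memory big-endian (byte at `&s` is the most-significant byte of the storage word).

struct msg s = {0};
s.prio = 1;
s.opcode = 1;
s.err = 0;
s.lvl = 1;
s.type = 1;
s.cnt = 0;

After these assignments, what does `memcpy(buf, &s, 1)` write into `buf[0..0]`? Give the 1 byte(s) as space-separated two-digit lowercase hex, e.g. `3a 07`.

prio:1 = 1 → 0x1 << 7 → word 0x80
opcode:1 = 1 → 0x1 << 6 → word 0xc0
err:2 = 0 → 0x0 << 4 → word 0xc0
lvl:1 = 1 → 0x1 << 3 → word 0xc8
type:2 = 1 → 0x1 << 1 → word 0xca
cnt:1 = 0 → 0x0 << 0 → word 0xca
word = 0xca → big-endian bytes:
  [0]=0xca

ca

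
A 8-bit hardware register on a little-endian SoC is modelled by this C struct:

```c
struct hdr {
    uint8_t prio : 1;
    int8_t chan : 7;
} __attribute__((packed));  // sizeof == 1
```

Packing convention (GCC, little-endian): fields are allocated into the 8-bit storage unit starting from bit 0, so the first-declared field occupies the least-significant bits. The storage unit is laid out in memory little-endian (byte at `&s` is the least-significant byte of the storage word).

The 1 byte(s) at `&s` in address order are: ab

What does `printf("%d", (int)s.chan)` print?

[0]=0xab (little-endian) → word 0xab
prio [0+:1] = (word>>0) & 0x1 = 1
chan [1+:7] = (word>>1) & 0x7f = 85  ←
chan signed 7b, MSB=1: 85 - 128 = -43

-43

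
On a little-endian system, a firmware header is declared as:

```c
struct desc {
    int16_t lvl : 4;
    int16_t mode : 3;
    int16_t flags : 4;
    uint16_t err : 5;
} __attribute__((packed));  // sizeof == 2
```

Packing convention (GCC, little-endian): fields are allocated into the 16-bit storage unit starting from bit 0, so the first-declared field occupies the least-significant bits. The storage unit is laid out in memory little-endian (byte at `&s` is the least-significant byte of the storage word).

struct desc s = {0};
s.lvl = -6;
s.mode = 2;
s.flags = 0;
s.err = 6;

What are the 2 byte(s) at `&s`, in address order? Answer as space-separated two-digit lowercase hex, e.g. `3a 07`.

lvl:4 = -6 → 0xa << 0 → word 0x000a
mode:3 = 2 → 0x2 << 4 → word 0x002a
flags:4 = 0 → 0x0 << 7 → word 0x002a
err:5 = 6 → 0x6 << 11 → word 0x302a
word = 0x302a → little-endian bytes:
  [0]=0x2a  [1]=0x30

2a 30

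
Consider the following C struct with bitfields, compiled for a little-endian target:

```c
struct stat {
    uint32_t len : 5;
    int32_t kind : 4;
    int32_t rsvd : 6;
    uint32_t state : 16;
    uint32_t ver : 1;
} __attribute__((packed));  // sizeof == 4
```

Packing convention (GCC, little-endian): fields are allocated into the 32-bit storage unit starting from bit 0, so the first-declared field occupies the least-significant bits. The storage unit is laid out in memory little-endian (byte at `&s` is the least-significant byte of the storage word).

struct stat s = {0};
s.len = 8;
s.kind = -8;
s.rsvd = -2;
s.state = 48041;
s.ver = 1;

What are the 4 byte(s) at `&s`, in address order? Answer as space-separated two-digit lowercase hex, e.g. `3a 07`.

08 fd d4 dd

[0+:5] len=8 & 0x1f = 0x8; word=0x00000008
[5+:4] kind=-8 & 0xf = 0x8; word=0x00000108
[9+:6] rsvd=-2 & 0x3f = 0x3e; word=0x00007d08
[15+:16] state=48041 & 0xffff = 0xbba9; word=0x5dd4fd08
[31+:1] ver=1 & 0x1 = 0x1; word=0xddd4fd08
word = 0xddd4fd08 → little-endian bytes:
  [0]=0x08  [1]=0xfd  [2]=0xd4  [3]=0xdd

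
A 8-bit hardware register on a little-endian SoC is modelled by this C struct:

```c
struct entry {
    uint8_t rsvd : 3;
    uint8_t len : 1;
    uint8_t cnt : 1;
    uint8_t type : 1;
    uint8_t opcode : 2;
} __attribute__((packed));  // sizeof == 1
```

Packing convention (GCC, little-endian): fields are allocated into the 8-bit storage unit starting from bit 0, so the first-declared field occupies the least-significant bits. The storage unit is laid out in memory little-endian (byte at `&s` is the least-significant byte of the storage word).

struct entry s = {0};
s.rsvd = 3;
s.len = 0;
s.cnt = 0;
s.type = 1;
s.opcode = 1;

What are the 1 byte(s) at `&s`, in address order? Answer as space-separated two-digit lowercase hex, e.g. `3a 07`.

63

[0+:3] rsvd=3 & 0x7 = 0x3; word=0x03
[3+:1] len=0 & 0x1 = 0x0; word=0x03
[4+:1] cnt=0 & 0x1 = 0x0; word=0x03
[5+:1] type=1 & 0x1 = 0x1; word=0x23
[6+:2] opcode=1 & 0x3 = 0x1; word=0x63
word = 0x63 → little-endian bytes:
  [0]=0x63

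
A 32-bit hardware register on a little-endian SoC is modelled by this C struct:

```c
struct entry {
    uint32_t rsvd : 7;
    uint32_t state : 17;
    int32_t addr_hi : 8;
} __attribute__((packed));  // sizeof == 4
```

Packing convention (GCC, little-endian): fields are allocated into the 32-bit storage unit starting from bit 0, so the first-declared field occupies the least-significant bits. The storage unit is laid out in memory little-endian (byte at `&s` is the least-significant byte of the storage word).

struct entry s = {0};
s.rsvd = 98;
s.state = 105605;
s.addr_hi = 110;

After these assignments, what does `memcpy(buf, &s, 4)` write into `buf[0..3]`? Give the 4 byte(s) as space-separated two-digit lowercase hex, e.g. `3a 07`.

e2 42 ce 6e

rsvd:7 = 98 → 0x62 << 0 → word 0x00000062
state:17 = 105605 → 0x19c85 << 7 → word 0x00ce42e2
addr_hi:8 = 110 → 0x6e << 24 → word 0x6ece42e2
word = 0x6ece42e2 → little-endian bytes:
  [0]=0xe2  [1]=0x42  [2]=0xce  [3]=0x6e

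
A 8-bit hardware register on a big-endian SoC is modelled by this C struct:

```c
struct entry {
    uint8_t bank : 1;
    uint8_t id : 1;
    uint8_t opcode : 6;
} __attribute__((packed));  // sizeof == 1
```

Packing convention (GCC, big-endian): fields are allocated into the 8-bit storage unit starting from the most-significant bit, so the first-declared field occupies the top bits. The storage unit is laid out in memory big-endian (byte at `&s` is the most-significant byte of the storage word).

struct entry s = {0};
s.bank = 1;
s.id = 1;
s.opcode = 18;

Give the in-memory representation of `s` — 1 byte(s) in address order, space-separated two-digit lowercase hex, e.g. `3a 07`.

d2

bank (1b) val=1 bits=0x1 at bit 7: 0x80
id (1b) val=1 bits=0x1 at bit 6: 0xc0
opcode (6b) val=18 bits=0x12 at bit 0: 0xd2
word = 0xd2 → big-endian bytes:
  [0]=0xd2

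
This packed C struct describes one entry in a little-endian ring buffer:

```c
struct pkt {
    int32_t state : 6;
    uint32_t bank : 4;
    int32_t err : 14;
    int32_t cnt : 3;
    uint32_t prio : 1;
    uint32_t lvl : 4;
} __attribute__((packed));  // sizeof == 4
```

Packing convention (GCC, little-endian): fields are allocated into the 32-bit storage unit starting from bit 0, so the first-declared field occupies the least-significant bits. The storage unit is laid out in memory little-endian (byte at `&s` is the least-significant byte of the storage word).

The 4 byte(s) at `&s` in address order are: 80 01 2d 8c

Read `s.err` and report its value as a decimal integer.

2880

[0]=0x80 [1]=0x01 [2]=0x2d [3]=0x8c (little-endian) → word 0x8c2d0180
state [0+:6] = (word>>0) & 0x3f = 0
bank [6+:4] = (word>>6) & 0xf = 6
err [10+:14] = (word>>10) & 0x3fff = 2880  ←
cnt [24+:3] = (word>>24) & 0x7 = 4
prio [27+:1] = (word>>27) & 0x1 = 1
lvl [28+:4] = (word>>28) & 0xf = 8
err signed 14b, MSB=0: value = 2880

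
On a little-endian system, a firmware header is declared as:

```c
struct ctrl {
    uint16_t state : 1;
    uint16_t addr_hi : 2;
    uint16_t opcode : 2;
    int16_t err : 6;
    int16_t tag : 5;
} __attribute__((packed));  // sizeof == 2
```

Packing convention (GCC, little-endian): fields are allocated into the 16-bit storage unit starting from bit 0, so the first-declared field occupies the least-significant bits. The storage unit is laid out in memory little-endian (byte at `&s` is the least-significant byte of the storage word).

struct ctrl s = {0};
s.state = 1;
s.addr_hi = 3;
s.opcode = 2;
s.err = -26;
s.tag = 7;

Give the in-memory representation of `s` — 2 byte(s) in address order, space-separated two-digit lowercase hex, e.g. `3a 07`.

d7 3c

state:1 = 1 → 0x1 << 0 → word 0x0001
addr_hi:2 = 3 → 0x3 << 1 → word 0x0007
opcode:2 = 2 → 0x2 << 3 → word 0x0017
err:6 = -26 → 0x26 << 5 → word 0x04d7
tag:5 = 7 → 0x7 << 11 → word 0x3cd7
word = 0x3cd7 → little-endian bytes:
  [0]=0xd7  [1]=0x3c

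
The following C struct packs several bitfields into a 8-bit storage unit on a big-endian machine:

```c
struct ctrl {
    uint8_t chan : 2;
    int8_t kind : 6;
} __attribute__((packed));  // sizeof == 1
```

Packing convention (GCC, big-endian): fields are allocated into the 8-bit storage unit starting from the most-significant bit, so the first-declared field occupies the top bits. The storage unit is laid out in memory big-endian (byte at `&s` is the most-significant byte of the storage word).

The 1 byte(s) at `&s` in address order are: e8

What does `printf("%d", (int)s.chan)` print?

3

[0]=0xe8 (big-endian) → word 0xe8
chan [6+:2] = (word>>6) & 0x3 = 3  ←
kind [0+:6] = (word>>0) & 0x3f = 40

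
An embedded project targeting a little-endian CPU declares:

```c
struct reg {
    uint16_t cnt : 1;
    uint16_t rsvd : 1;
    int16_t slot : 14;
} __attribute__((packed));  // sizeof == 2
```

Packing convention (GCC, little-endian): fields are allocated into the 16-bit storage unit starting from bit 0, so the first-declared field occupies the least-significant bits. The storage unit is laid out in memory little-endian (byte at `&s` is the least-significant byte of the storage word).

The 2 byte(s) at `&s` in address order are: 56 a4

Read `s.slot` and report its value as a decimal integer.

-5867

[0]=0x56 [1]=0xa4 (little-endian) → word 0xa456
cnt [0+:1] = (word>>0) & 0x1 = 0
rsvd [1+:1] = (word>>1) & 0x1 = 1
slot [2+:14] = (word>>2) & 0x3fff = 10517  ←
slot signed 14b, MSB=1: 10517 - 16384 = -5867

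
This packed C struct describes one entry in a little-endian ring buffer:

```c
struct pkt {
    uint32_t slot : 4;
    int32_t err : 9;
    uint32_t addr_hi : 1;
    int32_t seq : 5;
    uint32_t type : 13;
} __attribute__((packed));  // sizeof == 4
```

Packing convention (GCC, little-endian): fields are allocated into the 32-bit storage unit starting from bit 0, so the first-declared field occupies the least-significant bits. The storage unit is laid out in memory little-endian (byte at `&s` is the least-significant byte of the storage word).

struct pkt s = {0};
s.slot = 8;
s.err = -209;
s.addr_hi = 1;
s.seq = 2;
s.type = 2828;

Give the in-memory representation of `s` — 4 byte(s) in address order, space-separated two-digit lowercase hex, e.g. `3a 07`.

f8 b2 60 58

[0+:4] slot=8 & 0xf = 0x8; word=0x00000008
[4+:9] err=-209 & 0x1ff = 0x12f; word=0x000012f8
[13+:1] addr_hi=1 & 0x1 = 0x1; word=0x000032f8
[14+:5] seq=2 & 0x1f = 0x2; word=0x0000b2f8
[19+:13] type=2828 & 0x1fff = 0xb0c; word=0x5860b2f8
word = 0x5860b2f8 → little-endian bytes:
  [0]=0xf8  [1]=0xb2  [2]=0x60  [3]=0x58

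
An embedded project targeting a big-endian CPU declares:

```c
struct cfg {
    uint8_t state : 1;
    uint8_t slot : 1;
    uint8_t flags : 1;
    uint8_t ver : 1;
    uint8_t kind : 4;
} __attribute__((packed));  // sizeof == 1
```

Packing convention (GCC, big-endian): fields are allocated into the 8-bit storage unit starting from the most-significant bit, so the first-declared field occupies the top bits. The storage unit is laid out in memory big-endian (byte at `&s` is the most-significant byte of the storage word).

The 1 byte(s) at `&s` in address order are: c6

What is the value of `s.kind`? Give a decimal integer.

[0]=0xc6 (big-endian) → word 0xc6
state [7+:1] = (word>>7) & 0x1 = 1
slot [6+:1] = (word>>6) & 0x1 = 1
flags [5+:1] = (word>>5) & 0x1 = 0
ver [4+:1] = (word>>4) & 0x1 = 0
kind [0+:4] = (word>>0) & 0xf = 6  ←

6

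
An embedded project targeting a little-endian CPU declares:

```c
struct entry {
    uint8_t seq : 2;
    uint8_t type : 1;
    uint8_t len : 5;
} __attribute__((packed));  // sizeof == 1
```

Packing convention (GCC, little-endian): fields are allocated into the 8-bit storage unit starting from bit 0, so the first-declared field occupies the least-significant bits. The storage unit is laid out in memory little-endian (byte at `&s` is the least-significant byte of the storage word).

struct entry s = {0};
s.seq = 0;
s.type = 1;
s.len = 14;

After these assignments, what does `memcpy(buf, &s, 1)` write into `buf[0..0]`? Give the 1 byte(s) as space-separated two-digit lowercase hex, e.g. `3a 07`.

74

[0+:2] seq=0 & 0x3 = 0x0; word=0x00
[2+:1] type=1 & 0x1 = 0x1; word=0x04
[3+:5] len=14 & 0x1f = 0xe; word=0x74
word = 0x74 → little-endian bytes:
  [0]=0x74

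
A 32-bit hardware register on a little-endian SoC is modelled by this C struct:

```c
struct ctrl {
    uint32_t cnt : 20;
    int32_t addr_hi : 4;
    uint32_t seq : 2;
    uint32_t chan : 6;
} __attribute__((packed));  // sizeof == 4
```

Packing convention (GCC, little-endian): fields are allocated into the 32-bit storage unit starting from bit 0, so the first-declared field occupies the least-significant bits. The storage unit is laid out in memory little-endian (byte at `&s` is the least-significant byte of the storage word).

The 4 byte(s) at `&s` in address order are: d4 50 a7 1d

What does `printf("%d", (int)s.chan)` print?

[0]=0xd4 [1]=0x50 [2]=0xa7 [3]=0x1d (little-endian) → word 0x1da750d4
cnt [0+:20] = (word>>0) & 0xfffff = 479444
addr_hi [20+:4] = (word>>20) & 0xf = 10
seq [24+:2] = (word>>24) & 0x3 = 1
chan [26+:6] = (word>>26) & 0x3f = 7  ←

7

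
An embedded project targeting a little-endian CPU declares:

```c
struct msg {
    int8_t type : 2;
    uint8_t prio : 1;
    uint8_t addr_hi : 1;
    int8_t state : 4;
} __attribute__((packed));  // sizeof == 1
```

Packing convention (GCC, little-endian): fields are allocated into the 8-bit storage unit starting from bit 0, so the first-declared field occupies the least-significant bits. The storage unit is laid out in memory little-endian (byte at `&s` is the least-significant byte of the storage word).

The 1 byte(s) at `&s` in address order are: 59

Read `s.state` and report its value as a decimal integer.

[0]=0x59 (little-endian) → word 0x59
type [0+:2] = (word>>0) & 0x3 = 1
prio [2+:1] = (word>>2) & 0x1 = 0
addr_hi [3+:1] = (word>>3) & 0x1 = 1
state [4+:4] = (word>>4) & 0xf = 5  ←
state signed 4b, MSB=0: value = 5

5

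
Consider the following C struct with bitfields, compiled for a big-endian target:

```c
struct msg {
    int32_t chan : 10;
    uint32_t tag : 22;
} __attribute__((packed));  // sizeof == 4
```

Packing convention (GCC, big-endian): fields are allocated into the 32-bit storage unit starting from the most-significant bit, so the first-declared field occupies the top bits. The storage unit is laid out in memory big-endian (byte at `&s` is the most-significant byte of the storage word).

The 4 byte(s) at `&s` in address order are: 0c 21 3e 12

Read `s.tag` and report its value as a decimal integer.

[0]=0x0c [1]=0x21 [2]=0x3e [3]=0x12 (big-endian) → word 0x0c213e12
chan [22+:10] = (word>>22) & 0x3ff = 48
tag [0+:22] = (word>>0) & 0x3fffff = 2178578  ←

2178578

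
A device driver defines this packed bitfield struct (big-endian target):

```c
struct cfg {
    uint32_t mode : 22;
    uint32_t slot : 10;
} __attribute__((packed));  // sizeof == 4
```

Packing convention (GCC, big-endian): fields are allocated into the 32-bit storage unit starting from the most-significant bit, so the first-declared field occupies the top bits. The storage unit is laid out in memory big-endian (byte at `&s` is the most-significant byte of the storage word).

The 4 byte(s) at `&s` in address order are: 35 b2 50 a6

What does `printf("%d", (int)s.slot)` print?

166

[0]=0x35 [1]=0xb2 [2]=0x50 [3]=0xa6 (big-endian) → word 0x35b250a6
mode:22 @ bit 10 → (0x35b250a6>>10)&0x3fffff = 0xd6c94
slot:10 @ bit 0 → (0x35b250a6>>0)&0x3ff = 0xa6  ←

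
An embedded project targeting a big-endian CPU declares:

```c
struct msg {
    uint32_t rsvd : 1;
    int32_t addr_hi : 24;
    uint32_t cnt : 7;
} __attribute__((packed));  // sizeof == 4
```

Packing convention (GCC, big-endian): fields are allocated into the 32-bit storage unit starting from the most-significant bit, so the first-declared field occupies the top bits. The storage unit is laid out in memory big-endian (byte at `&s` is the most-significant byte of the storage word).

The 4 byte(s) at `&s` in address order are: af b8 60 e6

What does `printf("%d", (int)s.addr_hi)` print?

6254785

[0]=0xaf [1]=0xb8 [2]=0x60 [3]=0xe6 (big-endian) → word 0xafb860e6
rsvd:1 @ bit 31 → (0xafb860e6>>31)&0x1 = 0x1
addr_hi:24 @ bit 7 → (0xafb860e6>>7)&0xffffff = 0x5f70c1  ←
cnt:7 @ bit 0 → (0xafb860e6>>0)&0x7f = 0x66
addr_hi signed 24b, MSB=0: value = 6254785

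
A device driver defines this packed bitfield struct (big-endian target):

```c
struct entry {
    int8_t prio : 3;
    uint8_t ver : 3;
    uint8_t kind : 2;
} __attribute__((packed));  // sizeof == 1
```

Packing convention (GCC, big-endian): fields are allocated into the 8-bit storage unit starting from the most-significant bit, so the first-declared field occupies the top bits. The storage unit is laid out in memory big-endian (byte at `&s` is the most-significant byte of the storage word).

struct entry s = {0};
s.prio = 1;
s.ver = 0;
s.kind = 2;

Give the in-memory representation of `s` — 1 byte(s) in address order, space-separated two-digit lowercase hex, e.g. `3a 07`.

prio (3b) val=1 bits=0x1 at bit 5: 0x20
ver (3b) val=0 bits=0x0 at bit 2: 0x20
kind (2b) val=2 bits=0x2 at bit 0: 0x22
word = 0x22 → big-endian bytes:
  [0]=0x22

22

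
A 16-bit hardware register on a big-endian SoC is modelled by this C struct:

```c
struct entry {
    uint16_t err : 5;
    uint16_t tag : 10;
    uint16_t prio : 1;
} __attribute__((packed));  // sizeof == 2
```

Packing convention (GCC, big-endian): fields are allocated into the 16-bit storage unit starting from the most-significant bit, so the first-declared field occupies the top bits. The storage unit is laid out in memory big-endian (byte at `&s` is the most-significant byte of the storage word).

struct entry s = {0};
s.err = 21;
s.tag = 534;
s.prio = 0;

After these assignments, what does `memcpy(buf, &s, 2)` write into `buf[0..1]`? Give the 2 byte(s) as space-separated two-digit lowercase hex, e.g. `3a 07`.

ac 2c

err (5b) val=21 bits=0x15 at bit 11: 0xa800
tag (10b) val=534 bits=0x216 at bit 1: 0xac2c
prio (1b) val=0 bits=0x0 at bit 0: 0xac2c
word = 0xac2c → big-endian bytes:
  [0]=0xac  [1]=0x2c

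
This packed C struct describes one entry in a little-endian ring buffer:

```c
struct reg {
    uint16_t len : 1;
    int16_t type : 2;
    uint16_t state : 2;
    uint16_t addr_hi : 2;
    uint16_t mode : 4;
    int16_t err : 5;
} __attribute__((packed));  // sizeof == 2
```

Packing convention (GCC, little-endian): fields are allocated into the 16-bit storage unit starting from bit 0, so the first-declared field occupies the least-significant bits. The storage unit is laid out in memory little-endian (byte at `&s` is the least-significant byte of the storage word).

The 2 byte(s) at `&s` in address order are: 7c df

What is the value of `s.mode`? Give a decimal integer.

[0]=0x7c [1]=0xdf (little-endian) → word 0xdf7c
len:1 @ bit 0 → (0xdf7c>>0)&0x1 = 0x0
type:2 @ bit 1 → (0xdf7c>>1)&0x3 = 0x2
state:2 @ bit 3 → (0xdf7c>>3)&0x3 = 0x3
addr_hi:2 @ bit 5 → (0xdf7c>>5)&0x3 = 0x3
mode:4 @ bit 7 → (0xdf7c>>7)&0xf = 0xe  ←
err:5 @ bit 11 → (0xdf7c>>11)&0x1f = 0x1b

14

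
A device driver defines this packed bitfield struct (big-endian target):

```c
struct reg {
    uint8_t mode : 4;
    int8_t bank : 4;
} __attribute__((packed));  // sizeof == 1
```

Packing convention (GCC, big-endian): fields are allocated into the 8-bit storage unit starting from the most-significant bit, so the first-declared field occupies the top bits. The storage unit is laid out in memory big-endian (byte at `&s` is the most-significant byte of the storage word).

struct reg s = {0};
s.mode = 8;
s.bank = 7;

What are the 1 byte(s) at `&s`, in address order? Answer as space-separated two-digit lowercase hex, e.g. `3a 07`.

87

mode:4 = 8 → 0x8 << 4 → word 0x80
bank:4 = 7 → 0x7 << 0 → word 0x87
word = 0x87 → big-endian bytes:
  [0]=0x87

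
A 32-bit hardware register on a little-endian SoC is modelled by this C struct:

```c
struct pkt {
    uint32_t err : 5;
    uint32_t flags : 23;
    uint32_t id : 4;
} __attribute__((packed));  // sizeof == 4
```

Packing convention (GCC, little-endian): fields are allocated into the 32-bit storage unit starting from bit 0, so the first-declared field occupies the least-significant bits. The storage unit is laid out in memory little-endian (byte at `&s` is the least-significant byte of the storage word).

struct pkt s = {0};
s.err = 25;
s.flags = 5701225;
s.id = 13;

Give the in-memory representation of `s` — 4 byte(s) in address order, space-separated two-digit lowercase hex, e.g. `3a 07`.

err:5 = 25 → 0x19 << 0 → word 0x00000019
flags:23 = 5701225 → 0x56fe69 << 5 → word 0x0adfcd39
id:4 = 13 → 0xd << 28 → word 0xdadfcd39
word = 0xdadfcd39 → little-endian bytes:
  [0]=0x39  [1]=0xcd  [2]=0xdf  [3]=0xda

39 cd df da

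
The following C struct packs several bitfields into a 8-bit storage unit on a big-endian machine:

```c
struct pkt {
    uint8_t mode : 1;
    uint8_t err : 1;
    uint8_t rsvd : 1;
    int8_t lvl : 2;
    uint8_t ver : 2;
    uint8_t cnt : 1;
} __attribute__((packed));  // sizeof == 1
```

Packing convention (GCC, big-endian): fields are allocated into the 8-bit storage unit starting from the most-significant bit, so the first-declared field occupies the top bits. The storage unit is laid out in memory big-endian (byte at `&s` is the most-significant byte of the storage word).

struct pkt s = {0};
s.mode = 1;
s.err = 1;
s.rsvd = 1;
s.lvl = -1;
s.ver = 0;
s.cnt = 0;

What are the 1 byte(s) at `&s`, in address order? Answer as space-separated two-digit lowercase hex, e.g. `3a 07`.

f8

[7+:1] mode=1 & 0x1 = 0x1; word=0x80
[6+:1] err=1 & 0x1 = 0x1; word=0xc0
[5+:1] rsvd=1 & 0x1 = 0x1; word=0xe0
[3+:2] lvl=-1 & 0x3 = 0x3; word=0xf8
[1+:2] ver=0 & 0x3 = 0x0; word=0xf8
[0+:1] cnt=0 & 0x1 = 0x0; word=0xf8
word = 0xf8 → big-endian bytes:
  [0]=0xf8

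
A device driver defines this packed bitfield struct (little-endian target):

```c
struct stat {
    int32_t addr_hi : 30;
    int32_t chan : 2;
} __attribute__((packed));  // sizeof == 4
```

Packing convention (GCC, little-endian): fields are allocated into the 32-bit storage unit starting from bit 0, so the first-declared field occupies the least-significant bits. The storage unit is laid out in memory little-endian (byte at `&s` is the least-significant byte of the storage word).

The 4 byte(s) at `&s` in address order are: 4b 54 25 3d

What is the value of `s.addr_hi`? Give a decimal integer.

[0]=0x4b [1]=0x54 [2]=0x25 [3]=0x3d (little-endian) → word 0x3d25544b
addr_hi [0+:30] = (word>>0) & 0x3fffffff = 1025856587  ←
chan [30+:2] = (word>>30) & 0x3 = 0
addr_hi signed 30b, MSB=1: 1025856587 - 1073741824 = -47885237

-47885237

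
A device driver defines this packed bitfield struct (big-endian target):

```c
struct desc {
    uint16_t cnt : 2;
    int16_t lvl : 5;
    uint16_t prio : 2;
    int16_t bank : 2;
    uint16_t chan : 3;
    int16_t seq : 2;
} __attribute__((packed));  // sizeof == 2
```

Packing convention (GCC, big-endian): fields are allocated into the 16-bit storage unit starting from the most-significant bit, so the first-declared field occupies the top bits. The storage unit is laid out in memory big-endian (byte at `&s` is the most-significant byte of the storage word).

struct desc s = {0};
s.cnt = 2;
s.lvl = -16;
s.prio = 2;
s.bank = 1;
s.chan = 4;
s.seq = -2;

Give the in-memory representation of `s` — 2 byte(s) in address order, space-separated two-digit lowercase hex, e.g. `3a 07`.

a1 32

cnt:2 = 2 → 0x2 << 14 → word 0x8000
lvl:5 = -16 → 0x10 << 9 → word 0xa000
prio:2 = 2 → 0x2 << 7 → word 0xa100
bank:2 = 1 → 0x1 << 5 → word 0xa120
chan:3 = 4 → 0x4 << 2 → word 0xa130
seq:2 = -2 → 0x2 << 0 → word 0xa132
word = 0xa132 → big-endian bytes:
  [0]=0xa1  [1]=0x32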